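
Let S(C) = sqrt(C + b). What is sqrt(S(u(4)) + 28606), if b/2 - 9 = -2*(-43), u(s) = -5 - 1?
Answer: sqrt(28606 + 2*sqrt(46)) ≈ 169.17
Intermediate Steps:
u(s) = -6
b = 190 (b = 18 + 2*(-2*(-43)) = 18 + 2*86 = 18 + 172 = 190)
S(C) = sqrt(190 + C) (S(C) = sqrt(C + 190) = sqrt(190 + C))
sqrt(S(u(4)) + 28606) = sqrt(sqrt(190 - 6) + 28606) = sqrt(sqrt(184) + 28606) = sqrt(2*sqrt(46) + 28606) = sqrt(28606 + 2*sqrt(46))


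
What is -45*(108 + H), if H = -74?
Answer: -1530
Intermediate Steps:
-45*(108 + H) = -45*(108 - 74) = -45*34 = -1530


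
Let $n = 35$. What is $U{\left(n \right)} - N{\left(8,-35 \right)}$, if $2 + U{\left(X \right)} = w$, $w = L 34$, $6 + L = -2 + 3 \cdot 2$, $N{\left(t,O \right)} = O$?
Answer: $-35$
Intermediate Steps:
$L = -2$ ($L = -6 + \left(-2 + 3 \cdot 2\right) = -6 + \left(-2 + 6\right) = -6 + 4 = -2$)
$w = -68$ ($w = \left(-2\right) 34 = -68$)
$U{\left(X \right)} = -70$ ($U{\left(X \right)} = -2 - 68 = -70$)
$U{\left(n \right)} - N{\left(8,-35 \right)} = -70 - -35 = -70 + 35 = -35$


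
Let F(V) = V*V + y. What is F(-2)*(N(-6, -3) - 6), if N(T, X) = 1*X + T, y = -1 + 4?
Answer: -105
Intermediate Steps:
y = 3
N(T, X) = T + X (N(T, X) = X + T = T + X)
F(V) = 3 + V**2 (F(V) = V*V + 3 = V**2 + 3 = 3 + V**2)
F(-2)*(N(-6, -3) - 6) = (3 + (-2)**2)*((-6 - 3) - 6) = (3 + 4)*(-9 - 6) = 7*(-15) = -105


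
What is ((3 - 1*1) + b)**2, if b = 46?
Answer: 2304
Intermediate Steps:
((3 - 1*1) + b)**2 = ((3 - 1*1) + 46)**2 = ((3 - 1) + 46)**2 = (2 + 46)**2 = 48**2 = 2304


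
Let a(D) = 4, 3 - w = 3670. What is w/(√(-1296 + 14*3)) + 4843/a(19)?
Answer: 4843/4 + 193*I*√1254/66 ≈ 1210.8 + 103.55*I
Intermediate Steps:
w = -3667 (w = 3 - 1*3670 = 3 - 3670 = -3667)
w/(√(-1296 + 14*3)) + 4843/a(19) = -3667/√(-1296 + 14*3) + 4843/4 = -3667/√(-1296 + 42) + 4843*(¼) = -3667*(-I*√1254/1254) + 4843/4 = -(-193)*I*√1254/66 + 4843/4 = 193*I*√1254/66 + 4843/4 = 4843/4 + 193*I*√1254/66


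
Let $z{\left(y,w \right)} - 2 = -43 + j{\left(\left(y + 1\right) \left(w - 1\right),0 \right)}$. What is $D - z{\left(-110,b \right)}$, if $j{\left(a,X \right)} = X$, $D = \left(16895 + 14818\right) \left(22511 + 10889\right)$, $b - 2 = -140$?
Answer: $1059214241$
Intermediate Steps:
$b = -138$ ($b = 2 - 140 = -138$)
$D = 1059214200$ ($D = 31713 \cdot 33400 = 1059214200$)
$z{\left(y,w \right)} = -41$ ($z{\left(y,w \right)} = 2 + \left(-43 + 0\right) = 2 - 43 = -41$)
$D - z{\left(-110,b \right)} = 1059214200 - -41 = 1059214200 + 41 = 1059214241$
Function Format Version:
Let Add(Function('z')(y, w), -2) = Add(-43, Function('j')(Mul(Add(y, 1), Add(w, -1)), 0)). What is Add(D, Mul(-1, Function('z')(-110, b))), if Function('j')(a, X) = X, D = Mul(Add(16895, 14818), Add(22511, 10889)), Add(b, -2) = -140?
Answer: 1059214241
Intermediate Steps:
b = -138 (b = Add(2, -140) = -138)
D = 1059214200 (D = Mul(31713, 33400) = 1059214200)
Function('z')(y, w) = -41 (Function('z')(y, w) = Add(2, Add(-43, 0)) = Add(2, -43) = -41)
Add(D, Mul(-1, Function('z')(-110, b))) = Add(1059214200, Mul(-1, -41)) = Add(1059214200, 41) = 1059214241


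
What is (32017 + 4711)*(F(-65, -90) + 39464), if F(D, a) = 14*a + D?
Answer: 1400769192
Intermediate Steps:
F(D, a) = D + 14*a
(32017 + 4711)*(F(-65, -90) + 39464) = (32017 + 4711)*((-65 + 14*(-90)) + 39464) = 36728*((-65 - 1260) + 39464) = 36728*(-1325 + 39464) = 36728*38139 = 1400769192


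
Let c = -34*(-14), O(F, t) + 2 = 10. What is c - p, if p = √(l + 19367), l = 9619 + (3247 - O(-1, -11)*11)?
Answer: 476 - √32145 ≈ 296.71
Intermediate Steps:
O(F, t) = 8 (O(F, t) = -2 + 10 = 8)
l = 12778 (l = 9619 + (3247 - 8*11) = 9619 + (3247 - 1*88) = 9619 + (3247 - 88) = 9619 + 3159 = 12778)
c = 476
p = √32145 (p = √(12778 + 19367) = √32145 ≈ 179.29)
c - p = 476 - √32145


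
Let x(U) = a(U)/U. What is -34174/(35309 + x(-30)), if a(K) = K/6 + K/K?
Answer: -512610/529637 ≈ -0.96785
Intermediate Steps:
a(K) = 1 + K/6 (a(K) = K*(1/6) + 1 = K/6 + 1 = 1 + K/6)
x(U) = (1 + U/6)/U
-34174/(35309 + x(-30)) = -34174/(35309 + (1/6)*(6 - 30)/(-30)) = -34174/(35309 + (1/6)*(-1/30)*(-24)) = -34174/(35309 + 2/15) = -34174/529637/15 = -34174*15/529637 = -512610/529637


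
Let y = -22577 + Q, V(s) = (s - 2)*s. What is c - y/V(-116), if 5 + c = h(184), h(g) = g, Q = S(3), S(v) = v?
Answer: 1236363/6844 ≈ 180.65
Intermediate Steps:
Q = 3
V(s) = s*(-2 + s) (V(s) = (-2 + s)*s = s*(-2 + s))
y = -22574 (y = -22577 + 3 = -22574)
c = 179 (c = -5 + 184 = 179)
c - y/V(-116) = 179 - (-22574)/((-116*(-2 - 116))) = 179 - (-22574)/((-116*(-118))) = 179 - (-22574)/13688 = 179 - 1*(-11287/6844) = 179 + 11287/6844 = 1236363/6844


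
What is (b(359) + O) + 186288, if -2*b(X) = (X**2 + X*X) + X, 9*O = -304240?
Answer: 421615/18 ≈ 23423.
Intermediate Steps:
O = -304240/9 (O = (1/9)*(-304240) = -304240/9 ≈ -33804.)
b(X) = -X**2 - X/2 (b(X) = -((X**2 + X*X) + X)/2 = -((X**2 + X**2) + X)/2 = -(2*X**2 + X)/2 = -(X + 2*X**2)/2 = -X**2 - X/2)
(b(359) + O) + 186288 = (-1*359*(1/2 + 359) - 304240/9) + 186288 = (-1*359*719/2 - 304240/9) + 186288 = (-258121/2 - 304240/9) + 186288 = -2931569/18 + 186288 = 421615/18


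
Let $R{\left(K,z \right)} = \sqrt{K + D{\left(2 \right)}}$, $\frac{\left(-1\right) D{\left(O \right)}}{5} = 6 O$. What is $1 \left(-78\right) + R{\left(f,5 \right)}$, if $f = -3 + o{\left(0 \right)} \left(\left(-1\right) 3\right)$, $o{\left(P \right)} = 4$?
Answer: $-78 + 5 i \sqrt{3} \approx -78.0 + 8.6602 i$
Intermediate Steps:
$D{\left(O \right)} = - 30 O$ ($D{\left(O \right)} = - 5 \cdot 6 O = - 30 O$)
$f = -15$ ($f = -3 + 4 \left(\left(-1\right) 3\right) = -3 + 4 \left(-3\right) = -3 - 12 = -15$)
$R{\left(K,z \right)} = \sqrt{-60 + K}$ ($R{\left(K,z \right)} = \sqrt{K - 60} = \sqrt{-60 + K}$)
$1 \left(-78\right) + R{\left(f,5 \right)} = 1 \left(-78\right) + \sqrt{-60 - 15} = -78 + \sqrt{-75} = -78 + 5 i \sqrt{3}$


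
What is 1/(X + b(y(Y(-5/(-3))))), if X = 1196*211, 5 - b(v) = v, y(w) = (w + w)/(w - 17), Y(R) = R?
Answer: 23/5804308 ≈ 3.9626e-6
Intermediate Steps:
y(w) = 2*w/(-17 + w) (y(w) = (2*w)/(-17 + w) = 2*w/(-17 + w))
b(v) = 5 - v
X = 252356
1/(X + b(y(Y(-5/(-3))))) = 1/(252356 + (5 - 2*(-5/(-3))/(-17 - 5/(-3)))) = 1/(252356 + (5 - 2*(-5*(-⅓))/(-17 - 5*(-⅓)))) = 1/(252356 + (5 - 2*5/(3*(-17 + 5/3)))) = 1/(252356 + (5 - 2*5/(3*(-46/3)))) = 1/(252356 + (5 - 2*5*(-3)/(3*46))) = 1/(252356 + (5 - 1*(-5/23))) = 1/(252356 + (5 + 5/23)) = 1/(252356 + 120/23) = 1/(5804308/23) = 23/5804308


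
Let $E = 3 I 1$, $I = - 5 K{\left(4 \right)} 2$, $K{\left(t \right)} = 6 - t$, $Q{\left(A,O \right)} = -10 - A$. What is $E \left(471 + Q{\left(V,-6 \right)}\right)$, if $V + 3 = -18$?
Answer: $-28920$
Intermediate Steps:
$V = -21$ ($V = -3 - 18 = -21$)
$I = -20$ ($I = - 5 \left(6 - 4\right) 2 = \left(-5\right) 2 \cdot 2 = \left(-10\right) 2 = -20$)
$E = -60$ ($E = 3 \left(-20\right) 1 = \left(-60\right) 1 = -60$)
$E \left(471 + Q{\left(V,-6 \right)}\right) = - 60 \left(471 - -11\right) = - 60 \left(471 + \left(-10 + 21\right)\right) = - 60 \left(471 + 11\right) = \left(-60\right) 482 = -28920$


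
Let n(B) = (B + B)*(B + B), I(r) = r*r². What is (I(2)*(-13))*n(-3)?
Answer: -3744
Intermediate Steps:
I(r) = r³
n(B) = 4*B² (n(B) = (2*B)*(2*B) = 4*B²)
(I(2)*(-13))*n(-3) = (2³*(-13))*(4*(-3)²) = (8*(-13))*(4*9) = -104*36 = -3744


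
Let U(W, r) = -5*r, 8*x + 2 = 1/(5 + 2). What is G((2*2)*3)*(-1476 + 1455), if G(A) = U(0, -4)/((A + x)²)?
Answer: -1317120/434281 ≈ -3.0329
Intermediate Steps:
x = -13/56 (x = -¼ + 1/(8*(5 + 2)) = -¼ + (⅛)/7 = -¼ + (⅛)*(⅐) = -¼ + 1/56 = -13/56 ≈ -0.23214)
G(A) = 20/(-13/56 + A)² (G(A) = (-5*(-4))/((A - 13/56)²) = 20/((-13/56 + A)²) = 20/(-13/56 + A)²)
G((2*2)*3)*(-1476 + 1455) = (62720/(-13 + 56*((2*2)*3))²)*(-1476 + 1455) = (62720/(-13 + 56*(4*3))²)*(-21) = (62720/(-13 + 56*12)²)*(-21) = (62720/(-13 + 672)²)*(-21) = (62720/659²)*(-21) = (62720*(1/434281))*(-21) = (62720/434281)*(-21) = -1317120/434281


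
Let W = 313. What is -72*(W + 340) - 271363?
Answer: -318379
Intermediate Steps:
-72*(W + 340) - 271363 = -72*(313 + 340) - 271363 = -72*653 - 271363 = -47016 - 271363 = -318379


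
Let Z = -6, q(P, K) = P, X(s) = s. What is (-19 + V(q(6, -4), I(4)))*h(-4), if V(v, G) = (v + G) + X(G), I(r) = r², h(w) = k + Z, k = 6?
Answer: 0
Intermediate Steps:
h(w) = 0 (h(w) = 6 - 6 = 0)
V(v, G) = v + 2*G (V(v, G) = (v + G) + G = (G + v) + G = v + 2*G)
(-19 + V(q(6, -4), I(4)))*h(-4) = (-19 + (6 + 2*4²))*0 = (-19 + (6 + 2*16))*0 = (-19 + (6 + 32))*0 = (-19 + 38)*0 = 19*0 = 0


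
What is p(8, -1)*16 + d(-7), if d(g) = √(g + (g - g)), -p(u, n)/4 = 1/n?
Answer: 64 + I*√7 ≈ 64.0 + 2.6458*I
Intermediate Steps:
p(u, n) = -4/n
d(g) = √g (d(g) = √(g + 0) = √g)
p(8, -1)*16 + d(-7) = -4/(-1)*16 + √(-7) = -4*(-1)*16 + I*√7 = 4*16 + I*√7 = 64 + I*√7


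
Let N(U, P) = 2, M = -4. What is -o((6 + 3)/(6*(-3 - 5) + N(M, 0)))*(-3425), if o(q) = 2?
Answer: 6850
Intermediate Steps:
-o((6 + 3)/(6*(-3 - 5) + N(M, 0)))*(-3425) = -2*(-3425) = -1*(-6850) = 6850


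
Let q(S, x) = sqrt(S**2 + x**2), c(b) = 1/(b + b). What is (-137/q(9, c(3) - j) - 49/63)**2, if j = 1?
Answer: 54874513/238221 + 3836*sqrt(2941)/8823 ≈ 253.93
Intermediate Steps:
c(b) = 1/(2*b)
(-137/q(9, c(3) - j) - 49/63)**2 = (-137/sqrt(9**2 + ((1/2)/3 - 1*1)**2) - 49/63)**2 = (-137/sqrt(81 + ((1/2)*(1/3) - 1)**2) - 49*1/63)**2 = (-137/sqrt(81 + (1/6 - 1)**2) - 7/9)**2 = (-137/sqrt(81 + (-5/6)**2) - 7/9)**2 = (-137/sqrt(81 + 25/36) - 7/9)**2 = (-137*6*sqrt(2941)/2941 - 7/9)**2 = (-822*sqrt(2941)/2941 - 7/9)**2 = (-7/9 - 822*sqrt(2941)/2941)**2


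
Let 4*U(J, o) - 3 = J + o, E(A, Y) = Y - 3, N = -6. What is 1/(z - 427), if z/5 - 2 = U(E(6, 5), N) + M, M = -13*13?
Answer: -4/5053 ≈ -0.00079161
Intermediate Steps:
M = -169
E(A, Y) = -3 + Y
U(J, o) = 3/4 + J/4 + o/4 (U(J, o) = 3/4 + (J + o)/4 = 3/4 + (J/4 + o/4) = 3/4 + J/4 + o/4)
z = -3345/4 (z = 10 + 5*((3/4 + (-3 + 5)/4 + (1/4)*(-6)) - 169) = 10 + 5*((3/4 + (1/4)*2 - 3/2) - 169) = 10 + 5*((3/4 + 1/2 - 3/2) - 169) = 10 + 5*(-1/4 - 169) = 10 + 5*(-677/4) = 10 - 3385/4 = -3345/4 ≈ -836.25)
1/(z - 427) = 1/(-3345/4 - 427) = 1/(-5053/4) = -4/5053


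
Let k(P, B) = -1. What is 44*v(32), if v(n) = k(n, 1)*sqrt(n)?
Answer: -176*sqrt(2) ≈ -248.90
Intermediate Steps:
v(n) = -sqrt(n)
44*v(32) = 44*(-sqrt(32)) = 44*(-4*sqrt(2)) = -176*sqrt(2)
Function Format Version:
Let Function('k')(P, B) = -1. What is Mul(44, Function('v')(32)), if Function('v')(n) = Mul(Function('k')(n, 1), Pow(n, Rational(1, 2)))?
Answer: Mul(-176, Pow(2, Rational(1, 2))) ≈ -248.90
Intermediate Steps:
Function('v')(n) = Mul(-1, Pow(n, Rational(1, 2)))
Mul(44, Function('v')(32)) = Mul(44, Mul(-1, Pow(32, Rational(1, 2)))) = Mul(44, Mul(-1, Mul(4, Pow(2, Rational(1, 2))))) = Mul(44, Mul(-4, Pow(2, Rational(1, 2)))) = Mul(-176, Pow(2, Rational(1, 2)))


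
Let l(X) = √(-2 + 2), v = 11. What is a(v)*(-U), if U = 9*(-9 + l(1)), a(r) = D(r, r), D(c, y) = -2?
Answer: -162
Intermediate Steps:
l(X) = 0 (l(X) = √0 = 0)
a(r) = -2
U = -81 (U = 9*(-9 + 0) = 9*(-9) = -81)
a(v)*(-U) = -(-2)*(-81) = -2*81 = -162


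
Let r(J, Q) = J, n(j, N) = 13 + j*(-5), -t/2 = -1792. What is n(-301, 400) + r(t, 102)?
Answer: 5102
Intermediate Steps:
t = 3584 (t = -2*(-1792) = 3584)
n(j, N) = 13 - 5*j
n(-301, 400) + r(t, 102) = (13 - 5*(-301)) + 3584 = (13 + 1505) + 3584 = 1518 + 3584 = 5102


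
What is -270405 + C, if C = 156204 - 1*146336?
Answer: -260537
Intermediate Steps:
C = 9868 (C = 156204 - 146336 = 9868)
-270405 + C = -270405 + 9868 = -260537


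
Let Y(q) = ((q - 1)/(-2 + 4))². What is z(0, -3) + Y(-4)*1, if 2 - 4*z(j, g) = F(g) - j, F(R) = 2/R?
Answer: 83/12 ≈ 6.9167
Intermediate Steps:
z(j, g) = ½ - 1/(2*g) + j/4 (z(j, g) = ½ - (2/g - j)/4 = ½ - (-j + 2/g)/4 = ½ + (-1/(2*g) + j/4) = ½ - 1/(2*g) + j/4)
Y(q) = (-½ + q/2)² (Y(q) = ((-1 + q)/2)² = ((-1 + q)*(½))² = (-½ + q/2)²)
z(0, -3) + Y(-4)*1 = (¼)*(-2 - 3*(2 + 0))/(-3) + ((-1 - 4)²/4)*1 = (¼)*(-⅓)*(-2 - 3*2) + ((¼)*(-5)²)*1 = (¼)*(-⅓)*(-2 - 6) + ((¼)*25)*1 = (¼)*(-⅓)*(-8) + (25/4)*1 = ⅔ + 25/4 = 83/12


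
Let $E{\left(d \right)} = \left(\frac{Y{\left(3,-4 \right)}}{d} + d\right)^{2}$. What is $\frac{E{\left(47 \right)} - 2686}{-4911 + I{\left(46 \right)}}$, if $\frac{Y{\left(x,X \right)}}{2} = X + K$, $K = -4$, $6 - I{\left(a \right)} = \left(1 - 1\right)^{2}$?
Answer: $\frac{224825}{2167029} \approx 0.10375$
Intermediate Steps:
$I{\left(a \right)} = 6$ ($I{\left(a \right)} = 6 - \left(1 - 1\right)^{2} = 6 - 0^{2} = 6 - 0 = 6 + 0 = 6$)
$Y{\left(x,X \right)} = -8 + 2 X$ ($Y{\left(x,X \right)} = 2 \left(X - 4\right) = 2 \left(-4 + X\right) = -8 + 2 X$)
$E{\left(d \right)} = \left(d - \frac{16}{d}\right)^{2}$ ($E{\left(d \right)} = \left(\frac{-8 + 2 \left(-4\right)}{d} + d\right)^{2} = \left(\frac{-8 - 8}{d} + d\right)^{2} = \left(- \frac{16}{d} + d\right)^{2} = \left(d - \frac{16}{d}\right)^{2}$)
$\frac{E{\left(47 \right)} - 2686}{-4911 + I{\left(46 \right)}} = \frac{\frac{\left(-16 + 47^{2}\right)^{2}}{2209} - 2686}{-4911 + 6} = \frac{\frac{\left(-16 + 2209\right)^{2}}{2209} - 2686}{-4905} = \left(\frac{2193^{2}}{2209} - 2686\right) \left(- \frac{1}{4905}\right) = \left(\frac{1}{2209} \cdot 4809249 - 2686\right) \left(- \frac{1}{4905}\right) = \left(\frac{4809249}{2209} - 2686\right) \left(- \frac{1}{4905}\right) = \left(- \frac{1124125}{2209}\right) \left(- \frac{1}{4905}\right) = \frac{224825}{2167029}$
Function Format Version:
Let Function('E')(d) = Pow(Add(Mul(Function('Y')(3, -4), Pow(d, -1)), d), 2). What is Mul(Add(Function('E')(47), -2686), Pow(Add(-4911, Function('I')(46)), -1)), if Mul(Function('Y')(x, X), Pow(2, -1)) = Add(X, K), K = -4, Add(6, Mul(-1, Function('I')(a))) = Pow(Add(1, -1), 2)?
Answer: Rational(224825, 2167029) ≈ 0.10375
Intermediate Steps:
Function('I')(a) = 6 (Function('I')(a) = Add(6, Mul(-1, Pow(Add(1, -1), 2))) = Add(6, Mul(-1, Pow(0, 2))) = Add(6, Mul(-1, 0)) = Add(6, 0) = 6)
Function('Y')(x, X) = Add(-8, Mul(2, X)) (Function('Y')(x, X) = Mul(2, Add(X, -4)) = Mul(2, Add(-4, X)) = Add(-8, Mul(2, X)))
Function('E')(d) = Pow(Add(d, Mul(-16, Pow(d, -1))), 2) (Function('E')(d) = Pow(Add(Mul(Add(-8, Mul(2, -4)), Pow(d, -1)), d), 2) = Pow(Add(Mul(Add(-8, -8), Pow(d, -1)), d), 2) = Pow(Add(Mul(-16, Pow(d, -1)), d), 2) = Pow(Add(d, Mul(-16, Pow(d, -1))), 2))
Mul(Add(Function('E')(47), -2686), Pow(Add(-4911, Function('I')(46)), -1)) = Mul(Add(Mul(Pow(47, -2), Pow(Add(-16, Pow(47, 2)), 2)), -2686), Pow(Add(-4911, 6), -1)) = Mul(Add(Mul(Rational(1, 2209), Pow(Add(-16, 2209), 2)), -2686), Pow(-4905, -1)) = Mul(Add(Mul(Rational(1, 2209), Pow(2193, 2)), -2686), Rational(-1, 4905)) = Mul(Add(Mul(Rational(1, 2209), 4809249), -2686), Rational(-1, 4905)) = Mul(Add(Rational(4809249, 2209), -2686), Rational(-1, 4905)) = Mul(Rational(-1124125, 2209), Rational(-1, 4905)) = Rational(224825, 2167029)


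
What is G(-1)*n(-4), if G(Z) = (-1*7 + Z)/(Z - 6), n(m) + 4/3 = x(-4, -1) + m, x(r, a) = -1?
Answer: -152/21 ≈ -7.2381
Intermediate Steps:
n(m) = -7/3 + m (n(m) = -4/3 + (-1 + m) = -7/3 + m)
G(Z) = (-7 + Z)/(-6 + Z)
G(-1)*n(-4) = ((-7 - 1)/(-6 - 1))*(-7/3 - 4) = (-8/(-7))*(-19/3) = -1/7*(-8)*(-19/3) = (8/7)*(-19/3) = -152/21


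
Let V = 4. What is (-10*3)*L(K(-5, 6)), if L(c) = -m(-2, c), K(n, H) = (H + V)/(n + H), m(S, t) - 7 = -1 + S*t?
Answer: -420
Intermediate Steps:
m(S, t) = 6 + S*t (m(S, t) = 7 + (-1 + S*t) = 6 + S*t)
K(n, H) = (4 + H)/(H + n) (K(n, H) = (H + 4)/(n + H) = (4 + H)/(H + n))
L(c) = -6 + 2*c (L(c) = -(6 - 2*c) = -6 + 2*c)
(-10*3)*L(K(-5, 6)) = (-10*3)*(-6 + 2*((4 + 6)/(6 - 5))) = -30*(-6 + 2*(10/1)) = -30*(-6 + 2*(1*10)) = -30*(-6 + 2*10) = -30*(-6 + 20) = -30*14 = -420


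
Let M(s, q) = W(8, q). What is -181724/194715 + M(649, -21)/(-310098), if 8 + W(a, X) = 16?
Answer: -9392301112/10063455345 ≈ -0.93331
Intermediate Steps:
W(a, X) = 8 (W(a, X) = -8 + 16 = 8)
M(s, q) = 8
-181724/194715 + M(649, -21)/(-310098) = -181724/194715 + 8/(-310098) = -181724*1/194715 + 8*(-1/310098) = -181724/194715 - 4/155049 = -9392301112/10063455345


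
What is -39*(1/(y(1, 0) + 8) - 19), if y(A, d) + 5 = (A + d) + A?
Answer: 3666/5 ≈ 733.20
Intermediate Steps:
y(A, d) = -5 + d + 2*A (y(A, d) = -5 + ((A + d) + A) = -5 + (d + 2*A) = -5 + d + 2*A)
-39*(1/(y(1, 0) + 8) - 19) = -39*(1/((-5 + 0 + 2*1) + 8) - 19) = -39*(1/((-5 + 0 + 2) + 8) - 19) = -39*(1/(-3 + 8) - 19) = -39*(1/5 - 19) = -39*(⅕ - 19) = -39*(-94/5) = 3666/5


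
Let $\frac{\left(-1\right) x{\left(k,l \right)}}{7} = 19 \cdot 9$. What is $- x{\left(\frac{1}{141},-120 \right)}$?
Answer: $1197$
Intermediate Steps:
$x{\left(k,l \right)} = -1197$ ($x{\left(k,l \right)} = - 7 \cdot 19 \cdot 9 = \left(-7\right) 171 = -1197$)
$- x{\left(\frac{1}{141},-120 \right)} = \left(-1\right) \left(-1197\right) = 1197$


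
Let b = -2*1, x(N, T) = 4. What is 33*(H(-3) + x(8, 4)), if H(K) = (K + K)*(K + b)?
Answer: 1122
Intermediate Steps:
b = -2
H(K) = 2*K*(-2 + K) (H(K) = (K + K)*(K - 2) = (2*K)*(-2 + K) = 2*K*(-2 + K))
33*(H(-3) + x(8, 4)) = 33*(2*(-3)*(-2 - 3) + 4) = 33*(2*(-3)*(-5) + 4) = 33*(30 + 4) = 33*34 = 1122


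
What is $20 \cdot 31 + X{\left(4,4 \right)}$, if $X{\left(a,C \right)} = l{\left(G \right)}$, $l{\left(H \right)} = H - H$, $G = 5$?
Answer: $620$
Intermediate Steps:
$l{\left(H \right)} = 0$
$X{\left(a,C \right)} = 0$
$20 \cdot 31 + X{\left(4,4 \right)} = 20 \cdot 31 + 0 = 620 + 0 = 620$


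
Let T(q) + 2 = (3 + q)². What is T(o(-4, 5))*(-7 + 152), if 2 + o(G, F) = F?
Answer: 4930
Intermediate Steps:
o(G, F) = -2 + F
T(q) = -2 + (3 + q)²
T(o(-4, 5))*(-7 + 152) = (-2 + (3 + (-2 + 5))²)*(-7 + 152) = (-2 + (3 + 3)²)*145 = (-2 + 6²)*145 = (-2 + 36)*145 = 34*145 = 4930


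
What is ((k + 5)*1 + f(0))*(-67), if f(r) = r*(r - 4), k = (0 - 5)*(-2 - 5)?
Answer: -2680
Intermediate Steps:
k = 35 (k = -5*(-7) = 35)
f(r) = r*(-4 + r)
((k + 5)*1 + f(0))*(-67) = ((35 + 5)*1 + 0*(-4 + 0))*(-67) = (40*1 + 0*(-4))*(-67) = (40 + 0)*(-67) = 40*(-67) = -2680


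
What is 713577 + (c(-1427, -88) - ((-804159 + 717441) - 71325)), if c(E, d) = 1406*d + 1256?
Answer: 749148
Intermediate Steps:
c(E, d) = 1256 + 1406*d
713577 + (c(-1427, -88) - ((-804159 + 717441) - 71325)) = 713577 + ((1256 + 1406*(-88)) - ((-804159 + 717441) - 71325)) = 713577 + ((1256 - 123728) - (-86718 - 71325)) = 713577 + (-122472 - 1*(-158043)) = 713577 + (-122472 + 158043) = 713577 + 35571 = 749148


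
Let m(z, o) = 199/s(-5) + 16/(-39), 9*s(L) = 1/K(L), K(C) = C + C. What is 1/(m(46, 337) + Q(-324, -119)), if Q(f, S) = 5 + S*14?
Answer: -39/763285 ≈ -5.1095e-5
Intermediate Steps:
K(C) = 2*C
s(L) = 1/(18*L) (s(L) = 1/(9*((2*L))) = (1/(2*L))/9 = 1/(18*L))
Q(f, S) = 5 + 14*S
m(z, o) = -698506/39 (m(z, o) = 199/(((1/18)/(-5))) + 16/(-39) = 199/(((1/18)*(-⅕))) + 16*(-1/39) = 199/(-1/90) - 16/39 = 199*(-90) - 16/39 = -17910 - 16/39 = -698506/39)
1/(m(46, 337) + Q(-324, -119)) = 1/(-698506/39 + (5 + 14*(-119))) = 1/(-698506/39 + (5 - 1666)) = 1/(-698506/39 - 1661) = 1/(-763285/39) = -39/763285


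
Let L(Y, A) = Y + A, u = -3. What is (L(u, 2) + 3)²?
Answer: 4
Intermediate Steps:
L(Y, A) = A + Y
(L(u, 2) + 3)² = ((2 - 3) + 3)² = (-1 + 3)² = 2² = 4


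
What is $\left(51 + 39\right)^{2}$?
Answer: $8100$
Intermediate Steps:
$\left(51 + 39\right)^{2} = 90^{2} = 8100$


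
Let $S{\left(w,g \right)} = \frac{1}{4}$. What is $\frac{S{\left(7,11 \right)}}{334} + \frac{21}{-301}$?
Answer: $- \frac{3965}{57448} \approx -0.069019$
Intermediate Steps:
$S{\left(w,g \right)} = \frac{1}{4}$
$\frac{S{\left(7,11 \right)}}{334} + \frac{21}{-301} = \frac{1}{4 \cdot 334} + \frac{21}{-301} = \frac{1}{4} \cdot \frac{1}{334} + 21 \left(- \frac{1}{301}\right) = \frac{1}{1336} - \frac{3}{43} = - \frac{3965}{57448}$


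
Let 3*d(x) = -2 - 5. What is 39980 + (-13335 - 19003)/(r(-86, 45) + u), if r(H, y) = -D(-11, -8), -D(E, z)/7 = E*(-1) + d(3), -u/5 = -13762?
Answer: 4130125373/103306 ≈ 39980.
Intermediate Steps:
d(x) = -7/3 (d(x) = (-2 - 5)/3 = (1/3)*(-7) = -7/3)
u = 68810 (u = -5*(-13762) = 68810)
D(E, z) = 49/3 + 7*E (D(E, z) = -7*(E*(-1) - 7/3) = -7*(-E - 7/3) = -7*(-7/3 - E) = 49/3 + 7*E)
r(H, y) = 182/3 (r(H, y) = -(49/3 + 7*(-11)) = -(49/3 - 77) = -1*(-182/3) = 182/3)
39980 + (-13335 - 19003)/(r(-86, 45) + u) = 39980 + (-13335 - 19003)/(182/3 + 68810) = 39980 - 32338/206612/3 = 39980 - 32338*3/206612 = 39980 - 48507/103306 = 4130125373/103306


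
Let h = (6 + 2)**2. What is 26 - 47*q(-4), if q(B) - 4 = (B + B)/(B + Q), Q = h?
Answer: -2336/15 ≈ -155.73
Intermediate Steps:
h = 64 (h = 8**2 = 64)
Q = 64
q(B) = 4 + 2*B/(64 + B) (q(B) = 4 + (B + B)/(B + 64) = 4 + (2*B)/(64 + B) = 4 + 2*B/(64 + B))
26 - 47*q(-4) = 26 - 94*(128 + 3*(-4))/(64 - 4) = 26 - 94*(128 - 12)/60 = 26 - 94*116/60 = 26 - 47*58/15 = 26 - 2726/15 = -2336/15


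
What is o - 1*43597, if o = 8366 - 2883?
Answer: -38114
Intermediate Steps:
o = 5483
o - 1*43597 = 5483 - 1*43597 = 5483 - 43597 = -38114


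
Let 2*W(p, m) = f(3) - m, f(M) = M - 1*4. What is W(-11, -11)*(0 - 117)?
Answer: -585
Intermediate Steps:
f(M) = -4 + M (f(M) = M - 4 = -4 + M)
W(p, m) = -½ - m/2 (W(p, m) = ((-4 + 3) - m)/2 = (-1 - m)/2 = -½ - m/2)
W(-11, -11)*(0 - 117) = (-½ - ½*(-11))*(0 - 117) = (-½ + 11/2)*(-117) = 5*(-117) = -585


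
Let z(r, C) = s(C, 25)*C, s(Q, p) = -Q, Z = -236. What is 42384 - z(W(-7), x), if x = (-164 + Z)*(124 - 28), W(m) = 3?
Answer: 1474602384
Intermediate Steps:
x = -38400 (x = (-164 - 236)*(124 - 28) = -400*96 = -38400)
z(r, C) = -C² (z(r, C) = (-C)*C = -C²)
42384 - z(W(-7), x) = 42384 - (-1)*(-38400)² = 42384 - (-1)*1474560000 = 42384 - 1*(-1474560000) = 42384 + 1474560000 = 1474602384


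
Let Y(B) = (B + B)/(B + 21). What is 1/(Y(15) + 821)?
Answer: 6/4931 ≈ 0.0012168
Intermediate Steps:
Y(B) = 2*B/(21 + B) (Y(B) = (2*B)/(21 + B) = 2*B/(21 + B))
1/(Y(15) + 821) = 1/(2*15/(21 + 15) + 821) = 1/(2*15/36 + 821) = 1/(2*15*(1/36) + 821) = 1/(⅚ + 821) = 1/(4931/6) = 6/4931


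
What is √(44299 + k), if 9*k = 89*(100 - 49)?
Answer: √403230/3 ≈ 211.67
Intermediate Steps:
k = 1513/3 (k = (89*(100 - 49))/9 = (89*51)/9 = (⅑)*4539 = 1513/3 ≈ 504.33)
√(44299 + k) = √(44299 + 1513/3) = √(134410/3) = √403230/3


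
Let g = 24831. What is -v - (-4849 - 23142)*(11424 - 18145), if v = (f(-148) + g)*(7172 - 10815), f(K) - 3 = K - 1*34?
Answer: -98320275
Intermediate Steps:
f(K) = -31 + K (f(K) = 3 + (K - 1*34) = 3 + (K - 34) = 3 + (-34 + K) = -31 + K)
v = -89807236 (v = ((-31 - 148) + 24831)*(7172 - 10815) = (-179 + 24831)*(-3643) = 24652*(-3643) = -89807236)
-v - (-4849 - 23142)*(11424 - 18145) = -1*(-89807236) - (-4849 - 23142)*(11424 - 18145) = 89807236 - (-27991)*(-6721) = 89807236 - 1*188127511 = 89807236 - 188127511 = -98320275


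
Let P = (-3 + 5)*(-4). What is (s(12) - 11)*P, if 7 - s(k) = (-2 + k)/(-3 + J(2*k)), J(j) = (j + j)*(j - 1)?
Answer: 35312/1101 ≈ 32.073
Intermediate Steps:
J(j) = 2*j*(-1 + j) (J(j) = (2*j)*(-1 + j) = 2*j*(-1 + j))
P = -8 (P = 2*(-4) = -8)
s(k) = 7 - (-2 + k)/(-3 + 4*k*(-1 + 2*k)) (s(k) = 7 - (-2 + k)/(-3 + 2*(2*k)*(-1 + 2*k)) = 7 - (-2 + k)/(-3 + 4*k*(-1 + 2*k)))
(s(12) - 11)*P = ((-19 - 29*12 + 56*12**2)/(-3 - 4*12 + 8*12**2) - 11)*(-8) = ((-19 - 348 + 56*144)/(-3 - 48 + 8*144) - 11)*(-8) = ((-19 - 348 + 8064)/(-3 - 48 + 1152) - 11)*(-8) = (7697/1101 - 11)*(-8) = -4414/1101*(-8) = 35312/1101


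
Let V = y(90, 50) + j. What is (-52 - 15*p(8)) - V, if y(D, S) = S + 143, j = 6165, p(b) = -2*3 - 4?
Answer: -6260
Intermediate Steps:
p(b) = -10 (p(b) = -6 - 4 = -10)
y(D, S) = 143 + S
V = 6358 (V = (143 + 50) + 6165 = 193 + 6165 = 6358)
(-52 - 15*p(8)) - V = (-52 - 15*(-10)) - 1*6358 = (-52 + 150) - 6358 = 98 - 6358 = -6260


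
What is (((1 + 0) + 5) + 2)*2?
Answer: 16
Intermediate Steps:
(((1 + 0) + 5) + 2)*2 = ((1 + 5) + 2)*2 = (6 + 2)*2 = 8*2 = 16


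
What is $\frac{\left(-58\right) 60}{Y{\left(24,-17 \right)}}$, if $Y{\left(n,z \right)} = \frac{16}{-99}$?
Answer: $\frac{43065}{2} \approx 21533.0$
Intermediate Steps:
$Y{\left(n,z \right)} = - \frac{16}{99}$ ($Y{\left(n,z \right)} = 16 \left(- \frac{1}{99}\right) = - \frac{16}{99}$)
$\frac{\left(-58\right) 60}{Y{\left(24,-17 \right)}} = \frac{\left(-58\right) 60}{- \frac{16}{99}} = \left(-3480\right) \left(- \frac{99}{16}\right) = \frac{43065}{2}$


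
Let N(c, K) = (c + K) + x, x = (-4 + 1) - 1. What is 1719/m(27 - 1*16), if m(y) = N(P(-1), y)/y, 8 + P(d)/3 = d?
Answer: -18909/20 ≈ -945.45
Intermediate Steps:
x = -4 (x = -3 - 1 = -4)
P(d) = -24 + 3*d
N(c, K) = -4 + K + c (N(c, K) = (c + K) - 4 = (K + c) - 4 = -4 + K + c)
m(y) = (-31 + y)/y (m(y) = (-4 + y + (-24 + 3*(-1)))/y = (-4 + y + (-24 - 3))/y = (-4 + y - 27)/y = (-31 + y)/y)
1719/m(27 - 1*16) = 1719/(((-31 + (27 - 1*16))/(27 - 1*16))) = 1719/(((-31 + (27 - 16))/(27 - 16))) = 1719/(((-31 + 11)/11)) = 1719/(((1/11)*(-20))) = 1719/(-20/11) = 1719*(-11/20) = -18909/20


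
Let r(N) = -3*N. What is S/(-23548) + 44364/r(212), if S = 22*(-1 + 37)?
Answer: -21774733/312011 ≈ -69.788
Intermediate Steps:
S = 792 (S = 22*36 = 792)
S/(-23548) + 44364/r(212) = 792/(-23548) + 44364/((-3*212)) = 792*(-1/23548) + 44364/(-636) = -198/5887 + 44364*(-1/636) = -198/5887 - 3697/53 = -21774733/312011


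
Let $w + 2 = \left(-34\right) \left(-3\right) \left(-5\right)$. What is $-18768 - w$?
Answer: $-18256$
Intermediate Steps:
$w = -512$ ($w = -2 + \left(-34\right) \left(-3\right) \left(-5\right) = -2 + 102 \left(-5\right) = -2 - 510 = -512$)
$-18768 - w = -18768 - -512 = -18768 + 512 = -18256$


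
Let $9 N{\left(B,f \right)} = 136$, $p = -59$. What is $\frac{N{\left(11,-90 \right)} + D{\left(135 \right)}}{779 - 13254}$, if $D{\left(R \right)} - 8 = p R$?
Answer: $\frac{71477}{112275} \approx 0.63662$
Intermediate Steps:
$D{\left(R \right)} = 8 - 59 R$
$N{\left(B,f \right)} = \frac{136}{9}$ ($N{\left(B,f \right)} = \frac{1}{9} \cdot 136 = \frac{136}{9}$)
$\frac{N{\left(11,-90 \right)} + D{\left(135 \right)}}{779 - 13254} = \frac{\frac{136}{9} + \left(8 - 7965\right)}{779 - 13254} = \frac{\frac{136}{9} + \left(8 - 7965\right)}{-12475} = \left(\frac{136}{9} - 7957\right) \left(- \frac{1}{12475}\right) = \left(- \frac{71477}{9}\right) \left(- \frac{1}{12475}\right) = \frac{71477}{112275}$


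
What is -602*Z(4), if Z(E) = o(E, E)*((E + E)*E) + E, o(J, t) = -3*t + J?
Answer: 151704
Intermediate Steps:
o(J, t) = J - 3*t
Z(E) = E - 4*E³ (Z(E) = (E - 3*E)*((E + E)*E) + E = (-2*E)*((2*E)*E) + E = (-2*E)*(2*E²) + E = -4*E³ + E = E - 4*E³)
-602*Z(4) = -602*(4 - 4*4³) = -602*(4 - 4*64) = -602*(4 - 256) = -602*(-252) = 151704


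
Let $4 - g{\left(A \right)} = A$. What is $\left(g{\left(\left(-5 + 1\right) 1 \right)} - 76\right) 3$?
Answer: $-204$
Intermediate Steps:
$g{\left(A \right)} = 4 - A$
$\left(g{\left(\left(-5 + 1\right) 1 \right)} - 76\right) 3 = \left(\left(4 - \left(-5 + 1\right) 1\right) - 76\right) 3 = \left(\left(4 - \left(-4\right) 1\right) - 76\right) 3 = \left(\left(4 - -4\right) - 76\right) 3 = \left(\left(4 + 4\right) - 76\right) 3 = \left(8 - 76\right) 3 = \left(-68\right) 3 = -204$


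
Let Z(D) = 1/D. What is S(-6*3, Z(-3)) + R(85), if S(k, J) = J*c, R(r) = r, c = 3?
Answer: 84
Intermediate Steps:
S(k, J) = 3*J (S(k, J) = J*3 = 3*J)
S(-6*3, Z(-3)) + R(85) = 3/(-3) + 85 = 3*(-⅓) + 85 = -1 + 85 = 84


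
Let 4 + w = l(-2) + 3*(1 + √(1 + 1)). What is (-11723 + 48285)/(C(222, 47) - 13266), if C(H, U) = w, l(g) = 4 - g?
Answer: -484848682/175854103 - 109686*√2/175854103 ≈ -2.7580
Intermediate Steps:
w = 5 + 3*√2 (w = -4 + ((4 - 1*(-2)) + 3*(1 + √(1 + 1))) = -4 + ((4 + 2) + 3*(1 + √2)) = -4 + (6 + (3 + 3*√2)) = -4 + (9 + 3*√2) = 5 + 3*√2 ≈ 9.2426)
C(H, U) = 5 + 3*√2
(-11723 + 48285)/(C(222, 47) - 13266) = (-11723 + 48285)/((5 + 3*√2) - 13266) = 36562/(-13261 + 3*√2)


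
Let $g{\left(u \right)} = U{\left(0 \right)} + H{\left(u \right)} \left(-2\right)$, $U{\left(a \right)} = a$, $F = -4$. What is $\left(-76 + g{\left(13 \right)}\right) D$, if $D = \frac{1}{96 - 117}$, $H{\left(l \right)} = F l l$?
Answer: $- \frac{1276}{21} \approx -60.762$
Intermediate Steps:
$H{\left(l \right)} = - 4 l^{2}$ ($H{\left(l \right)} = - 4 l l = - 4 l^{2}$)
$g{\left(u \right)} = 8 u^{2}$ ($g{\left(u \right)} = 0 + - 4 u^{2} \left(-2\right) = 0 + 8 u^{2} = 8 u^{2}$)
$D = - \frac{1}{21}$ ($D = \frac{1}{-21} = - \frac{1}{21} \approx -0.047619$)
$\left(-76 + g{\left(13 \right)}\right) D = \left(-76 + 8 \cdot 13^{2}\right) \left(- \frac{1}{21}\right) = \left(-76 + 8 \cdot 169\right) \left(- \frac{1}{21}\right) = \left(-76 + 1352\right) \left(- \frac{1}{21}\right) = 1276 \left(- \frac{1}{21}\right) = - \frac{1276}{21}$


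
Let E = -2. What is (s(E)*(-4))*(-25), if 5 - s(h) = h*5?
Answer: 1500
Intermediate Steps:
s(h) = 5 - 5*h (s(h) = 5 - h*5 = 5 - 5*h)
(s(E)*(-4))*(-25) = ((5 - 5*(-2))*(-4))*(-25) = ((5 + 10)*(-4))*(-25) = (15*(-4))*(-25) = -60*(-25) = 1500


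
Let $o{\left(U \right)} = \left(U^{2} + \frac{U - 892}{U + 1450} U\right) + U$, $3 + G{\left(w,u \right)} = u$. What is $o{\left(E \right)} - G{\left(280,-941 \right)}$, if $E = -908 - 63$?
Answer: $\frac{453416879}{479} \approx 9.4659 \cdot 10^{5}$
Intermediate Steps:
$G{\left(w,u \right)} = -3 + u$
$E = -971$ ($E = -908 - 63 = -971$)
$o{\left(U \right)} = U + U^{2} + \frac{U \left(-892 + U\right)}{1450 + U}$ ($o{\left(U \right)} = \left(U^{2} + \frac{-892 + U}{1450 + U} U\right) + U = \left(U^{2} + \frac{U \left(-892 + U\right)}{1450 + U}\right) + U = U + U^{2} + \frac{U \left(-892 + U\right)}{1450 + U}$)
$o{\left(E \right)} - G{\left(280,-941 \right)} = - \frac{971 \left(558 + \left(-971\right)^{2} + 1452 \left(-971\right)\right)}{1450 - 971} - \left(-3 - 941\right) = - \frac{971 \left(558 + 942841 - 1409892\right)}{479} - -944 = \left(-971\right) \frac{1}{479} \left(-466493\right) + 944 = \frac{452964703}{479} + 944 = \frac{453416879}{479}$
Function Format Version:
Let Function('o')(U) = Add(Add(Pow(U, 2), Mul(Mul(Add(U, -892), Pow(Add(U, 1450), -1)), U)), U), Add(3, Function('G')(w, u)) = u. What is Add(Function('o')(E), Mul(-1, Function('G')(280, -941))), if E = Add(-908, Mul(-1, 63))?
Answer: Rational(453416879, 479) ≈ 9.4659e+5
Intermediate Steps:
Function('G')(w, u) = Add(-3, u)
E = -971 (E = Add(-908, -63) = -971)
Function('o')(U) = Add(U, Pow(U, 2), Mul(U, Pow(Add(1450, U), -1), Add(-892, U))) (Function('o')(U) = Add(Add(Pow(U, 2), Mul(Mul(Add(-892, U), Pow(Add(1450, U), -1)), U)), U) = Add(Add(Pow(U, 2), Mul(Mul(Pow(Add(1450, U), -1), Add(-892, U)), U)), U) = Add(Add(Pow(U, 2), Mul(U, Pow(Add(1450, U), -1), Add(-892, U))), U) = Add(U, Pow(U, 2), Mul(U, Pow(Add(1450, U), -1), Add(-892, U))))
Add(Function('o')(E), Mul(-1, Function('G')(280, -941))) = Add(Mul(-971, Pow(Add(1450, -971), -1), Add(558, Pow(-971, 2), Mul(1452, -971))), Mul(-1, Add(-3, -941))) = Add(Mul(-971, Pow(479, -1), Add(558, 942841, -1409892)), Mul(-1, -944)) = Add(Mul(-971, Rational(1, 479), -466493), 944) = Add(Rational(452964703, 479), 944) = Rational(453416879, 479)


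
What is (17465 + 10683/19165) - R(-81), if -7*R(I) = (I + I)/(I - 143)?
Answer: 262427840237/15025360 ≈ 17466.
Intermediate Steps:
R(I) = -2*I/(7*(-143 + I)) (R(I) = -(I + I)/(7*(I - 143)) = -2*I/(7*(-143 + I)))
(17465 + 10683/19165) - R(-81) = (17465 + 10683/19165) - (-2)*(-81)/(-1001 + 7*(-81)) = (17465 + 10683*(1/19165)) - (-2)*(-81)/(-1001 - 567) = (17465 + 10683/19165) - (-2)*(-81)/(-1568) = 334727408/19165 - (-2)*(-81)*(-1)/1568 = 334727408/19165 - 1*(-81/784) = 334727408/19165 + 81/784 = 262427840237/15025360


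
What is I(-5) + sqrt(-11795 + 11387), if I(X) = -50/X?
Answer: 10 + 2*I*sqrt(102) ≈ 10.0 + 20.199*I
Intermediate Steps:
I(-5) + sqrt(-11795 + 11387) = -50/(-5) + sqrt(-11795 + 11387) = -50*(-1/5) + sqrt(-408) = 10 + 2*I*sqrt(102)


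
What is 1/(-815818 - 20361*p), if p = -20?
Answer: -1/408598 ≈ -2.4474e-6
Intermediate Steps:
1/(-815818 - 20361*p) = 1/(-815818 - 20361*(-20)) = 1/(-815818 + 407220) = 1/(-408598) = -1/408598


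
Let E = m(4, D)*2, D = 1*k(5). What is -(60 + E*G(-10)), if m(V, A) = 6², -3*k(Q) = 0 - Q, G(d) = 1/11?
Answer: -732/11 ≈ -66.545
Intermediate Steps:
G(d) = 1/11
k(Q) = Q/3 (k(Q) = -(0 - Q)/3 = -(-1)*Q/3 = Q/3)
D = 5/3 (D = 1*((⅓)*5) = 1*(5/3) = 5/3 ≈ 1.6667)
m(V, A) = 36
E = 72 (E = 36*2 = 72)
-(60 + E*G(-10)) = -(60 + 72*(1/11)) = -(60 + 72/11) = -1*732/11 = -732/11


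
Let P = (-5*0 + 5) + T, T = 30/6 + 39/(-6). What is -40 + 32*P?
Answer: 72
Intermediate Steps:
T = -3/2 (T = 30*(⅙) + 39*(-⅙) = 5 - 13/2 = -3/2 ≈ -1.5000)
P = 7/2 (P = (-5*0 + 5) - 3/2 = (0 + 5) - 3/2 = 5 - 3/2 = 7/2 ≈ 3.5000)
-40 + 32*P = -40 + 32*(7/2) = -40 + 112 = 72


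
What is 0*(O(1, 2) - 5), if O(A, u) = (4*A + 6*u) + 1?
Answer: 0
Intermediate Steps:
O(A, u) = 1 + 4*A + 6*u
0*(O(1, 2) - 5) = 0*((1 + 4*1 + 6*2) - 5) = 0*((1 + 4 + 12) - 5) = 0*(17 - 5) = 0*12 = 0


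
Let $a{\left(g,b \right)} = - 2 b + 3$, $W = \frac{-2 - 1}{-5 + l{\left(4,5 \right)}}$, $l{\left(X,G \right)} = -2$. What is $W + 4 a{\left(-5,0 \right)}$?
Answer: $\frac{87}{7} \approx 12.429$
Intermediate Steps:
$W = \frac{3}{7}$ ($W = \frac{-2 - 1}{-5 - 2} = - \frac{3}{-7} = \left(-3\right) \left(- \frac{1}{7}\right) = \frac{3}{7} \approx 0.42857$)
$a{\left(g,b \right)} = 3 - 2 b$
$W + 4 a{\left(-5,0 \right)} = \frac{3}{7} + 4 \left(3 - 0\right) = \frac{3}{7} + 4 \left(3 + 0\right) = \frac{3}{7} + 4 \cdot 3 = \frac{3}{7} + 12 = \frac{87}{7}$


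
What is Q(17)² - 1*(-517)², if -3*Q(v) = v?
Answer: -2405312/9 ≈ -2.6726e+5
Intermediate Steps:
Q(v) = -v/3
Q(17)² - 1*(-517)² = (-⅓*17)² - 1*(-517)² = (-17/3)² - 1*267289 = 289/9 - 267289 = -2405312/9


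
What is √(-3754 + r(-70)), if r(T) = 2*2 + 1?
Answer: I*√3749 ≈ 61.229*I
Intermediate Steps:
r(T) = 5 (r(T) = 4 + 1 = 5)
√(-3754 + r(-70)) = √(-3754 + 5) = √(-3749) = I*√3749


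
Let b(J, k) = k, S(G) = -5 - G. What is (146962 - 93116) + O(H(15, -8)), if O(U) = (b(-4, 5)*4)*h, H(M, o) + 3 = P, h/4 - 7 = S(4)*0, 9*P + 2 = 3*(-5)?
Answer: 54406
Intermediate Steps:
P = -17/9 (P = -2/9 + (3*(-5))/9 = -2/9 + (⅑)*(-15) = -2/9 - 5/3 = -17/9 ≈ -1.8889)
h = 28 (h = 28 + 4*((-5 - 1*4)*0) = 28 + 4*((-5 - 4)*0) = 28 + 4*(-9*0) = 28 + 4*0 = 28 + 0 = 28)
H(M, o) = -44/9 (H(M, o) = -3 - 17/9 = -44/9)
O(U) = 560 (O(U) = (5*4)*28 = 20*28 = 560)
(146962 - 93116) + O(H(15, -8)) = (146962 - 93116) + 560 = 53846 + 560 = 54406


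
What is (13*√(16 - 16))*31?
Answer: 0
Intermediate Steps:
(13*√(16 - 16))*31 = (13*√0)*31 = (13*0)*31 = 0*31 = 0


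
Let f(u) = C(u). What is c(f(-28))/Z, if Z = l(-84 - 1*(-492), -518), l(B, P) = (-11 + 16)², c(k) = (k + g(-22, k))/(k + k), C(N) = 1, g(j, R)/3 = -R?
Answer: -1/25 ≈ -0.040000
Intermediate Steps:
g(j, R) = -3*R (g(j, R) = 3*(-R) = -3*R)
f(u) = 1
c(k) = -1 (c(k) = (k - 3*k)/(k + k) = (-2*k)/((2*k)) = (-2*k)*(1/(2*k)) = -1)
l(B, P) = 25 (l(B, P) = 5² = 25)
Z = 25
c(f(-28))/Z = -1/25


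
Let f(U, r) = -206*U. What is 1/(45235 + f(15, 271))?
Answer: 1/42145 ≈ 2.3728e-5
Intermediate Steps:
1/(45235 + f(15, 271)) = 1/(45235 - 206*15) = 1/(45235 - 3090) = 1/42145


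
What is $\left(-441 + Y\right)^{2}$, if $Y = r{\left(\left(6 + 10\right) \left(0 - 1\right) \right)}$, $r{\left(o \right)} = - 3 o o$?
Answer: $1461681$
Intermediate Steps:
$r{\left(o \right)} = - 3 o^{2}$
$Y = -768$ ($Y = - 3 \left(\left(6 + 10\right) \left(0 - 1\right)\right)^{2} = - 3 \left(16 \left(-1\right)\right)^{2} = - 3 \left(-16\right)^{2} = \left(-3\right) 256 = -768$)
$\left(-441 + Y\right)^{2} = \left(-441 - 768\right)^{2} = \left(-1209\right)^{2} = 1461681$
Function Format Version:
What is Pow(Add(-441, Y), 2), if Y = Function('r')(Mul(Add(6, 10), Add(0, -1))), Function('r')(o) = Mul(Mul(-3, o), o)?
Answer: 1461681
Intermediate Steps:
Function('r')(o) = Mul(-3, Pow(o, 2))
Y = -768 (Y = Mul(-3, Pow(Mul(Add(6, 10), Add(0, -1)), 2)) = Mul(-3, Pow(Mul(16, -1), 2)) = Mul(-3, Pow(-16, 2)) = Mul(-3, 256) = -768)
Pow(Add(-441, Y), 2) = Pow(Add(-441, -768), 2) = Pow(-1209, 2) = 1461681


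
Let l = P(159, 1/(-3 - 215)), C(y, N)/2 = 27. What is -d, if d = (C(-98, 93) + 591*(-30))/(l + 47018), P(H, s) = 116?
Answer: 8838/23567 ≈ 0.37502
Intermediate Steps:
C(y, N) = 54 (C(y, N) = 2*27 = 54)
l = 116
d = -8838/23567 (d = (54 + 591*(-30))/(116 + 47018) = (54 - 17730)/47134 = -17676*1/47134 = -8838/23567 ≈ -0.37502)
-d = -1*(-8838/23567) = 8838/23567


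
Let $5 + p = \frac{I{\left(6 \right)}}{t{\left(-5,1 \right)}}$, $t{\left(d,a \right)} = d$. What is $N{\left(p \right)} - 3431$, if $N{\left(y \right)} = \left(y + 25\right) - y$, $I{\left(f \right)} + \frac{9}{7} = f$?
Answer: $-3406$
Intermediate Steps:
$I{\left(f \right)} = - \frac{9}{7} + f$
$p = - \frac{208}{35}$ ($p = -5 + \frac{- \frac{9}{7} + 6}{-5} = -5 + \frac{33}{7} \left(- \frac{1}{5}\right) = -5 - \frac{33}{35} = - \frac{208}{35} \approx -5.9429$)
$N{\left(y \right)} = 25$ ($N{\left(y \right)} = \left(25 + y\right) - y = 25$)
$N{\left(p \right)} - 3431 = 25 - 3431 = -3406$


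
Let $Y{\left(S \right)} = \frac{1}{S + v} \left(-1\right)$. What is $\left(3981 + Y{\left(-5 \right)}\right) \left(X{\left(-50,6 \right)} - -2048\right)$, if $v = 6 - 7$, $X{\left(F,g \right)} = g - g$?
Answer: $\frac{24460288}{3} \approx 8.1534 \cdot 10^{6}$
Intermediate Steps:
$X{\left(F,g \right)} = 0$
$v = -1$ ($v = 6 - 7 = -1$)
$Y{\left(S \right)} = - \frac{1}{-1 + S}$ ($Y{\left(S \right)} = \frac{1}{S - 1} \left(-1\right) = \frac{1}{-1 + S} \left(-1\right) = - \frac{1}{-1 + S}$)
$\left(3981 + Y{\left(-5 \right)}\right) \left(X{\left(-50,6 \right)} - -2048\right) = \left(3981 - \frac{1}{-1 - 5}\right) \left(0 - -2048\right) = \left(3981 - \frac{1}{-6}\right) \left(0 + 2048\right) = \left(3981 - - \frac{1}{6}\right) 2048 = \left(3981 + \frac{1}{6}\right) 2048 = \frac{23887}{6} \cdot 2048 = \frac{24460288}{3}$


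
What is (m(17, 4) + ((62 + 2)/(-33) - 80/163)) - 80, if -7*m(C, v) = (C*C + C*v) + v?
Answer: -5045563/37653 ≈ -134.00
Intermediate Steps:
m(C, v) = -v/7 - C²/7 - C*v/7 (m(C, v) = -((C*C + C*v) + v)/7 = -((C² + C*v) + v)/7 = -(v + C² + C*v)/7 = -v/7 - C²/7 - C*v/7)
(m(17, 4) + ((62 + 2)/(-33) - 80/163)) - 80 = ((-⅐*4 - ⅐*17² - ⅐*17*4) + ((62 + 2)/(-33) - 80/163)) - 80 = ((-4/7 - ⅐*289 - 68/7) + (64*(-1/33) - 80*1/163)) - 80 = ((-4/7 - 289/7 - 68/7) + (-64/33 - 80/163)) - 80 = (-361/7 - 13072/5379) - 80 = -2033323/37653 - 80 = -5045563/37653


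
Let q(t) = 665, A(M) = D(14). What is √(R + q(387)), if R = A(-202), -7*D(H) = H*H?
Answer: 7*√13 ≈ 25.239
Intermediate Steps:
D(H) = -H²/7 (D(H) = -H*H/7 = -H²/7)
A(M) = -28 (A(M) = -⅐*14² = -⅐*196 = -28)
R = -28
√(R + q(387)) = √(-28 + 665) = √637 = 7*√13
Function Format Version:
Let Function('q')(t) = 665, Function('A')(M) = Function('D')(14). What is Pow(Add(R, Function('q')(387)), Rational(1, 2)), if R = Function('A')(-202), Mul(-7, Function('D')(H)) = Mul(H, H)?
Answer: Mul(7, Pow(13, Rational(1, 2))) ≈ 25.239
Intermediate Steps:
Function('D')(H) = Mul(Rational(-1, 7), Pow(H, 2)) (Function('D')(H) = Mul(Rational(-1, 7), Mul(H, H)) = Mul(Rational(-1, 7), Pow(H, 2)))
Function('A')(M) = -28 (Function('A')(M) = Mul(Rational(-1, 7), Pow(14, 2)) = Mul(Rational(-1, 7), 196) = -28)
R = -28
Pow(Add(R, Function('q')(387)), Rational(1, 2)) = Pow(Add(-28, 665), Rational(1, 2)) = Pow(637, Rational(1, 2)) = Mul(7, Pow(13, Rational(1, 2)))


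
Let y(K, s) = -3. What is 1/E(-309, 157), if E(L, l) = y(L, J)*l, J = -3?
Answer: -1/471 ≈ -0.0021231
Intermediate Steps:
E(L, l) = -3*l
1/E(-309, 157) = 1/(-3*157) = 1/(-471) = -1/471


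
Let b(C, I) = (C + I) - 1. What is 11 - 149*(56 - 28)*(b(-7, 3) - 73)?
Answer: 325427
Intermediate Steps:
b(C, I) = -1 + C + I
11 - 149*(56 - 28)*(b(-7, 3) - 73) = 11 - 149*(56 - 28)*((-1 - 7 + 3) - 73) = 11 - 4172*(-5 - 73) = 11 - 4172*(-78) = 11 - 149*(-2184) = 11 + 325416 = 325427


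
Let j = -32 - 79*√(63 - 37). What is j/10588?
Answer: -8/2647 - 79*√26/10588 ≈ -0.041067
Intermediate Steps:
j = -32 - 79*√26 ≈ -434.82
j/10588 = (-32 - 79*√26)/10588 = (-32 - 79*√26)*(1/10588) = -8/2647 - 79*√26/10588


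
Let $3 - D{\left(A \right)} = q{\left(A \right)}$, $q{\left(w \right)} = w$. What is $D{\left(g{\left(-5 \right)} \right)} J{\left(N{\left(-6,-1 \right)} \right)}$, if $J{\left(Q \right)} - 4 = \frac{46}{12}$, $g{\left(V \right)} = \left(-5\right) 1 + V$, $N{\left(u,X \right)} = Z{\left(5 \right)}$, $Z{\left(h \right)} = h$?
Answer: $\frac{611}{6} \approx 101.83$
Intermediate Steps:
$N{\left(u,X \right)} = 5$
$g{\left(V \right)} = -5 + V$
$J{\left(Q \right)} = \frac{47}{6}$ ($J{\left(Q \right)} = 4 + \frac{46}{12} = 4 + 46 \cdot \frac{1}{12} = 4 + \frac{23}{6} = \frac{47}{6}$)
$D{\left(A \right)} = 3 - A$
$D{\left(g{\left(-5 \right)} \right)} J{\left(N{\left(-6,-1 \right)} \right)} = \left(3 - \left(-5 - 5\right)\right) \frac{47}{6} = \left(3 - -10\right) \frac{47}{6} = \left(3 + 10\right) \frac{47}{6} = 13 \cdot \frac{47}{6} = \frac{611}{6}$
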